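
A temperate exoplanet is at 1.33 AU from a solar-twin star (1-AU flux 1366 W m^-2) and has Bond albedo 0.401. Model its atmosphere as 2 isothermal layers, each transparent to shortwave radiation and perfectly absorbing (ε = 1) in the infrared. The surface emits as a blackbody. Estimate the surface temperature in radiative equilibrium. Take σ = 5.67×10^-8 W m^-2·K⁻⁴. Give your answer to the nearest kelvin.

Flux at the orbit: S = 1366/(1.33)² = 772.2 W m^-2.
Top-of-atmosphere balance: σT_e⁴ = S(1−α)/4 = 115.6 W m^-2 → T_e = 212.5 K.
For an N-layer opaque stack, T_s⁴ = (N+1)T_e⁴, hence T_s = (3)^(1/4)×212.5 K = 279.7 K.

280 K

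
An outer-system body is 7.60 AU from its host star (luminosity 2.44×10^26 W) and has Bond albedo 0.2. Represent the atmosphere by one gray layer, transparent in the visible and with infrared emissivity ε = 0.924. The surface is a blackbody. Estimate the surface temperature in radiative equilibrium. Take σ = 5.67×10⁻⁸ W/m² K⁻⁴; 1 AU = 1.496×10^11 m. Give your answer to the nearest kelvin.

100 kelvin

Orbital distance: d = 7.60 AU = 1.137×10^12 m.
Flux at the orbit: S = L/(4πd²) = 2.44×10^26/(4π·(1.14×10^12)²) = 15.02 W/m².
At the top of the atmosphere, σT_e⁴ = S(1−α)/4 = 3.004 W/m², giving T_e = 85.32 K.
The surface balance (absorbed SW + ε·downward IR = σT_s⁴) with T_a⁴ = T_s⁴/2 reduces to T_s = T_e·[2/(2−ε)]^¼ = 99.62 K.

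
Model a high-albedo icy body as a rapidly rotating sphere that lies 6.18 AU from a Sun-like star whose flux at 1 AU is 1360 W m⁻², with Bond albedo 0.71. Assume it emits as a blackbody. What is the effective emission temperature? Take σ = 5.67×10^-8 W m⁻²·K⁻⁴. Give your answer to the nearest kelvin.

By the inverse-square law, S = 1360/6.18² = 35.61 W m⁻².
Absorbed flux (global mean): S(1−α)/4 = 35.61·0.29/4 = 2.582 W m⁻².
Balancing against σT⁴: T = (2.582/5.67×10⁻⁸)^(1/4) = 82.14 K.

82 K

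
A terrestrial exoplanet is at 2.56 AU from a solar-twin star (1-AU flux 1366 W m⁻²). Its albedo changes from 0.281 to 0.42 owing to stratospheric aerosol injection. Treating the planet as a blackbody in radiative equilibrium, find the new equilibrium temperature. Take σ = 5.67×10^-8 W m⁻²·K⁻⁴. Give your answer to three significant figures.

152 K

Flux at the orbit: S = 1366/(2.56)² = 208.4 W m⁻².
T₂ = [S(1−α₂)/(4σ)]^(1/4) = [208.4·0.58/(4σ)]^(1/4) = 151.9 K.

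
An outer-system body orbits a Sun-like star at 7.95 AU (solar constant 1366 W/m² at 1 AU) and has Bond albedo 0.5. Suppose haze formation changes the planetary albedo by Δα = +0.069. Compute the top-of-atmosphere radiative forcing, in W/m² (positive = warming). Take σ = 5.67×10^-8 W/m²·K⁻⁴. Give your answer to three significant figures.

-0.373 W/m²

Irradiance scales as 1/d², so S = 1366 W/m² × (1/7.95)² = 21.61 W/m².
The change in absorbed flux is Δ[S(1−α)/4] = −SΔα/4 = -0.3728 W/m².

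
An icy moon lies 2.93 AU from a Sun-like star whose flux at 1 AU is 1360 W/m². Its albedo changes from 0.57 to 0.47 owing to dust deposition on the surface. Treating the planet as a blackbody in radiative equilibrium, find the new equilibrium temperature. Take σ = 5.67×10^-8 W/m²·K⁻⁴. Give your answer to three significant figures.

Flux at the orbit: S = 1360/(2.93)² = 158.4 W/m².
T₂ = [S(1−α₂)/(4σ)]^(1/4) = [158.4·0.53/(4σ)]^(1/4) = 138.7 K.

139 K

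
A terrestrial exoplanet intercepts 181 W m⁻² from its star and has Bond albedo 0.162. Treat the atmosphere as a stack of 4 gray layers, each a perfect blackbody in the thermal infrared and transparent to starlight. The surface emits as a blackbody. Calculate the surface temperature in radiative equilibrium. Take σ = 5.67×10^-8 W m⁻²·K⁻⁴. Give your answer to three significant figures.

240 K

The effective emission temperature is T_e = [S(1−α)/(4σ)]^¼ = 160.8 K.
For an N-layer opaque stack, T_s⁴ = (N+1)T_e⁴, hence T_s = (5)^(1/4)×160.8 K = 240.5 K.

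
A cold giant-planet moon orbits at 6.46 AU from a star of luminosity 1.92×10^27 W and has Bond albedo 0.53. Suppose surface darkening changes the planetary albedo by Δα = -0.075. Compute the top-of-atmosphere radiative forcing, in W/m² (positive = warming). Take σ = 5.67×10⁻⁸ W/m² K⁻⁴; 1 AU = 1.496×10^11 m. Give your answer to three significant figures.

Orbital distance: d = 6.46 AU = 9.664×10^11 m.
Spreading L over a sphere of radius d: S = 1.92×10^27/(4π·9.66×10^11²) = 163.6 W/m².
ΔF = −(S/4)Δα = −(163.6/4)×(-0.075) = 3.067 W/m².

3.07 W/m²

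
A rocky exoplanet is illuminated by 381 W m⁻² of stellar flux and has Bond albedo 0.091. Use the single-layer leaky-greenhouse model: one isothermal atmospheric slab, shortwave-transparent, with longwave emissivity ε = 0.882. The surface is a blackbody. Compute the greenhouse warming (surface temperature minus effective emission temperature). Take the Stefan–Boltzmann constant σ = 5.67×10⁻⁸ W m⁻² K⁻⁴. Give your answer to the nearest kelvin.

The planet radiates to space at T_e = [S(1−α)/(4σ)]^(1/4) = 197.7 K.
Surface balance with a leaky layer gives σT_s⁴ = σT_e⁴·2/(2−ε), so T_s = T_e·[2/(2−0.882)]^(1/4) = 228.6 K.
The atmosphere warms the surface by 30.94 K.

31 K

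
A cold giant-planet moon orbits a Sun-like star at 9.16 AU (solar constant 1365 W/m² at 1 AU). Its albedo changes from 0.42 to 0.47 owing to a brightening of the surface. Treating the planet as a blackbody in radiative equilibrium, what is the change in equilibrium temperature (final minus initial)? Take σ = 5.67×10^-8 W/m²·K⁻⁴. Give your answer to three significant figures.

-1.79 K

Irradiance scales as 1/d², so S = 1365 W/m² × (1/9.16)² = 16.27 W/m².
Before: T₁ = [16.27·0.58/(4σ)]^(1/4) = 80.31 K.
Final:   T₂ = [S(1−0.47)/(4σ)]^(1/4) = 78.52 K.
ΔT = T₂ − T₁ = -1.790 K.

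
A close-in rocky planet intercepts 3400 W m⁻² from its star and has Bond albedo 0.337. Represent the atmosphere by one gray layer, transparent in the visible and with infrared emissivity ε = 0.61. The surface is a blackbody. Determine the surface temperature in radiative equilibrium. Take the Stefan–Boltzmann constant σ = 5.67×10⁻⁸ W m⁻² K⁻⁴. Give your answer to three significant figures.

Effective emission temperature (TOA balance): σT_e⁴ = S(1−α)/4 = 563.6 W m⁻² → T_e = 315.7 K.
For a single slab of emissivity ε, T_s⁴ = 2T_e⁴/(2−ε); thus T_s = 315.7·(1.439)^(1/4) = 345.8 K.

346 K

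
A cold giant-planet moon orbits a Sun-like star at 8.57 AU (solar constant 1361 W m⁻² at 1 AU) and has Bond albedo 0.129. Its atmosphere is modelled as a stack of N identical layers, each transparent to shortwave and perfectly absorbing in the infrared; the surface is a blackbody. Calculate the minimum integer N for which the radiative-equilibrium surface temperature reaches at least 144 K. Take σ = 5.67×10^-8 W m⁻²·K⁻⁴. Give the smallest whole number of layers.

Flux at the orbit: S = 1361/(8.57)² = 18.53 W m⁻².
Top-of-atmosphere balance: σT_e⁴ = S(1−α)/4 = 4.035 W m⁻² → T_e = 91.85 K.
Need (N+1)T_e⁴ ≥ T_s⁴, i.e. N+1 ≥ (144/91.85)⁴ = 6.042.
Rounding up, N = 6.

6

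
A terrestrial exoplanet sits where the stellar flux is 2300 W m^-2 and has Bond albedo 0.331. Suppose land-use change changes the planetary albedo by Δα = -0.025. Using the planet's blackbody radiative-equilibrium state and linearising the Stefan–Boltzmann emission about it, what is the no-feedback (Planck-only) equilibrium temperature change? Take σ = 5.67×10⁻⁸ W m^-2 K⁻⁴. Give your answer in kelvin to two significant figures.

Reference equilibrium: T_e = [S(1−α)/(4σ)]^(1/4) = 287.0 K.
ΔF = −(S/4)Δα = −(2300/4)×(-0.025) = 14.38 W m^-2.
Linearising σT⁴ gives d(σT⁴)/dT = 4σT_e³ = 5.361 W m^-2 per K.
So ΔT₀ = 14.38/5.361 = 2.68 K.

2.7 K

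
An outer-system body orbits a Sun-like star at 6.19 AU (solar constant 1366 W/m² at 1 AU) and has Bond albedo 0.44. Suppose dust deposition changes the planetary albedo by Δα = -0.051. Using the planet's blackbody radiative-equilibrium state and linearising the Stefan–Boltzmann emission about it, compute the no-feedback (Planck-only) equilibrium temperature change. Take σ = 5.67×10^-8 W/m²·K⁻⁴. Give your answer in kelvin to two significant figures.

Irradiance scales as 1/d², so S = 1366 W/m² × (1/6.19)² = 35.65 W/m².
Reference equilibrium: T_e = [S(1−α)/(4σ)]^(1/4) = 96.86 K.
The change in absorbed flux is Δ[S(1−α)/4] = −SΔα/4 = 0.4545 W/m².
Planck response: λ_P = 4σT_e³ = 4·5.67×10⁻⁸·(96.86)³ = 0.2061 W/m²/K.
ΔT₀ = ΔF/λ_P = 0.4545/0.2061 = 2.21 K.

2.2 K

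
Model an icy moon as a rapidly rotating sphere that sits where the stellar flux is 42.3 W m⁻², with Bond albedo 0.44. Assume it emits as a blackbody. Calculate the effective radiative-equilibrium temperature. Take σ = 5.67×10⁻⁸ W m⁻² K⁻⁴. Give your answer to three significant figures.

Absorbed flux (global mean): S(1−α)/4 = 42.30·0.56/4 = 5.922 W m⁻².
In equilibrium σT⁴ equals this, so T = 101.1 K.

101 kelvin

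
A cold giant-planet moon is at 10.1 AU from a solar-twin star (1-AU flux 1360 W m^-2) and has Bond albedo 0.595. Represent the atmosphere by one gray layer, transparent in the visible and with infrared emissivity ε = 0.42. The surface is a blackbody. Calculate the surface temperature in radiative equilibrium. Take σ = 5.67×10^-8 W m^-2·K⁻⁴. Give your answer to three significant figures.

Flux at the orbit: S = 1360/(10.1)² = 13.33 W m^-2.
Effective emission temperature (TOA balance): σT_e⁴ = S(1−α)/4 = 1.350 W m^-2 → T_e = 69.85 K.
The surface balance (absorbed SW + ε·downward IR = σT_s⁴) with T_a⁴ = T_s⁴/2 reduces to T_s = T_e·[2/(2−ε)]^¼ = 74.09 K.

74.1 kelvin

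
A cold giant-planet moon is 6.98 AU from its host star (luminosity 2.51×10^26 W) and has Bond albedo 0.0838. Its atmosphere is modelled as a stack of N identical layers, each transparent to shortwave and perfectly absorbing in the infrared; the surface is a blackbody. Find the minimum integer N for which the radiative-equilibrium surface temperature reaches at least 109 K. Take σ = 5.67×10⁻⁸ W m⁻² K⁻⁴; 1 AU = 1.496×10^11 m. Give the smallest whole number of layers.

Orbital distance: d = 6.98 AU = 1.044×10^12 m.
S = L/(4πd²) = 18.32 W m⁻².
OLR = S(1−α)/4 = 4.196 W m⁻²; the top layer radiates at T_e = 92.75 K.
Need (N+1)T_e⁴ ≥ T_s⁴, i.e. N+1 ≥ (109/92.75)⁴ = 1.908.
So N ≥ 0.908; the smallest integer is N = 1.

1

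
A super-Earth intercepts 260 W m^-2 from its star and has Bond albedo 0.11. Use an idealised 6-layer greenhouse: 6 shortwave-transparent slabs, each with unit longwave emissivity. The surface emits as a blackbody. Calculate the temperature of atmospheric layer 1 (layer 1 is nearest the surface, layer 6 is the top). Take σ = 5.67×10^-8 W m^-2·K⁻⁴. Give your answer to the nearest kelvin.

Top-of-atmosphere balance: σT_e⁴ = S(1−α)/4 = 57.85 W m^-2 → T_e = 178.7 K.
Each opaque layer satisfies 2T_j⁴ = T_{j−1}⁴ + T_{j+1}⁴, giving T_k⁴ = (N+1−k)T_e⁴.
With k = 1: T_1 = (6+1−1)^¼·178.7 K = 279.7 K.

280 K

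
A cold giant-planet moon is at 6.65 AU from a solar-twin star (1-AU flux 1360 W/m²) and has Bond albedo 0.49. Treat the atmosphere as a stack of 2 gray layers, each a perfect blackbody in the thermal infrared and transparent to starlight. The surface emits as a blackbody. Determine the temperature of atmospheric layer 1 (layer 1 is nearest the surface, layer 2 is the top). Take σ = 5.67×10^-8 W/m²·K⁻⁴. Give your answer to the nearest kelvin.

108 kelvin

Flux at the orbit: S = 1360/(6.65)² = 30.75 W/m².
Top-of-atmosphere balance: σT_e⁴ = S(1−α)/4 = 3.921 W/m² → T_e = 91.19 K.
In the N-layer model, layer k (counted from the surface) has T_k = (N+1−k)^(1/4)·T_e.
T_1 = (2)^(1/4)·91.19 = 108.4 K.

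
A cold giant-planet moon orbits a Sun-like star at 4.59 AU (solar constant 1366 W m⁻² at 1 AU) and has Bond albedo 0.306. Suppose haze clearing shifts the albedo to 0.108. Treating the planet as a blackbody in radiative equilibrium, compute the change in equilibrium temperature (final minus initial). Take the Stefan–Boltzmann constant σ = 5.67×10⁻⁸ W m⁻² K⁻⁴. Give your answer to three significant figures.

By the inverse-square law, S = 1366/4.59² = 64.84 W m⁻².
With α = 0.306, T₁ = 118.7 K.
Final:   T₂ = [S(1−0.108)/(4σ)]^(1/4) = 126.4 K.
ΔT = T₂ − T₁ = 7.686 K.

7.69 kelvin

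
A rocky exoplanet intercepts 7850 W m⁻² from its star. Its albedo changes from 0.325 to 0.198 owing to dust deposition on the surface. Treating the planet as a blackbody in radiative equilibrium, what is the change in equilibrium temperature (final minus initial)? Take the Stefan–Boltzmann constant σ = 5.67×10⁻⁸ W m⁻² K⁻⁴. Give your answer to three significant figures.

17.2 kelvin

With α = 0.325, T₁ = 391.0 K.
After:  T₂ = [7850·0.802/(4σ)]^(1/4) = 408.2 K.
Change: 408.2 − 391.0 = 17.22 K.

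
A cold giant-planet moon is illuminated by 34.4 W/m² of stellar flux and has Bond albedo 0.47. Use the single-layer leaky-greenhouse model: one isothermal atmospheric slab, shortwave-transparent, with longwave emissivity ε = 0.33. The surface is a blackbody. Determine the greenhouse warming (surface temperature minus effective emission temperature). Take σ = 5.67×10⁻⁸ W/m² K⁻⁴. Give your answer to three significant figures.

Effective emission temperature (TOA balance): σT_e⁴ = S(1−α)/4 = 4.558 W/m² → T_e = 94.69 K.
Surface balance with a leaky layer gives σT_s⁴ = σT_e⁴·2/(2−ε), so T_s = T_e·[2/(2−0.33)]^(1/4) = 99.05 K.
Greenhouse warming: T_s − T_e = 4.366 K.

4.37 K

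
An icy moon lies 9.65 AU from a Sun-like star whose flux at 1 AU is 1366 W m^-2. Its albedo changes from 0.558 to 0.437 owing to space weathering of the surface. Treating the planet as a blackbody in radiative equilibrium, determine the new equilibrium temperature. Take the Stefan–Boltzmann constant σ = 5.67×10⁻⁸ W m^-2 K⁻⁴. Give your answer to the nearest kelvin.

Irradiance scales as 1/d², so S = 1366 W m^-2 × (1/9.65)² = 14.67 W m^-2.
With the new albedo, S(1−α₂)/4 = 2.065 W m^-2, so T₂ = 77.68 K.

78 kelvin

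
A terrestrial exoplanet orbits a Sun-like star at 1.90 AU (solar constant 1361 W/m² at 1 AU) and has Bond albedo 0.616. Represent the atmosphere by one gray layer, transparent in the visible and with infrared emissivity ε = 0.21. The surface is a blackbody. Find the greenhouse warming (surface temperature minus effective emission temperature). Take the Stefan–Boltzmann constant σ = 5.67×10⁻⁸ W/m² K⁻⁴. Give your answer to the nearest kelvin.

4 K

By the inverse-square law, S = 1361/1.90² = 377.0 W/m².
The planet radiates to space at T_e = [S(1−α)/(4σ)]^(1/4) = 158.9 K.
The surface balance (absorbed SW + ε·downward IR = σT_s⁴) with T_a⁴ = T_s⁴/2 reduces to T_s = T_e·[2/(2−ε)]^¼ = 163.4 K.
Greenhouse warming: T_s − T_e = 4.470 K.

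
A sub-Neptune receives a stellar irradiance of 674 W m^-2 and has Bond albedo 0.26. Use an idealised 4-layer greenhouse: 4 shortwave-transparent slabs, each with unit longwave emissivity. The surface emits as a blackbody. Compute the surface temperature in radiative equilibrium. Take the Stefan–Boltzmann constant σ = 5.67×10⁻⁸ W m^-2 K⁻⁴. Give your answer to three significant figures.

The effective emission temperature is T_e = [S(1−α)/(4σ)]^¼ = 216.6 K.
Layer-by-layer balance gives σT_s⁴ = (N+1)σT_e⁴, so T_s = 5^¼·216.6 = 323.8 K.

324 kelvin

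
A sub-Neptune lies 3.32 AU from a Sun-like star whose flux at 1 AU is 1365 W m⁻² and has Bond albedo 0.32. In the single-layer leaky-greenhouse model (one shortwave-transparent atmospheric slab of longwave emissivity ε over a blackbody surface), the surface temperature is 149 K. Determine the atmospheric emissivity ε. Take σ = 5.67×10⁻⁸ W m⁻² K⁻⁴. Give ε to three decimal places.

0.493

By the inverse-square law, S = 1365/3.32² = 123.8 W m⁻².
Effective temperature: T_e = [S(1−α)/(4σ)]^(1/4) = 138.8 K.
T_s⁴ = T_e⁴·2/(2−ε) → ε = 2 − 2(T_e/T_s)⁴ = 2 − 2·(138.8/149)⁴ = 0.4934.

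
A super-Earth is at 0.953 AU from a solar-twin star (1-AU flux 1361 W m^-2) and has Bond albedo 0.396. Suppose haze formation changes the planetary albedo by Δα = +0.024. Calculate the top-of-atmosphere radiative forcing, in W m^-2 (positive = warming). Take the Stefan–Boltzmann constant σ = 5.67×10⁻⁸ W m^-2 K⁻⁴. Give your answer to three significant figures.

-8.99 W m^-2

Irradiance scales as 1/d², so S = 1361 W m^-2 × (1/0.953)² = 1499 W m^-2.
TOA radiative forcing: ΔF = −S·Δα/4 = −1499·(+0.024)/4 = -8.991 W m^-2.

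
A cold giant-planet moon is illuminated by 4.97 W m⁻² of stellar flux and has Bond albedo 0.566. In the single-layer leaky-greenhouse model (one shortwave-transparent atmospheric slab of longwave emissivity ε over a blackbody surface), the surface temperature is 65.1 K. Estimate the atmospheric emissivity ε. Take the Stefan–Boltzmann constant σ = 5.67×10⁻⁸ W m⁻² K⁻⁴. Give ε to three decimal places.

0.941

TOA balance gives T_e = 55.53 K.
Since (2−ε)/2 = (T_e/T_s)⁴ = 0.5295, ε = 0.9410.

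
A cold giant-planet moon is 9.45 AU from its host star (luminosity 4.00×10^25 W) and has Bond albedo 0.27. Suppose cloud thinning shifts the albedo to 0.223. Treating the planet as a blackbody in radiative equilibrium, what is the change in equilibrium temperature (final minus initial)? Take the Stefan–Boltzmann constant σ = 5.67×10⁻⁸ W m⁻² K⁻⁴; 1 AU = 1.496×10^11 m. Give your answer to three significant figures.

d = 9.45 × 1.496×10^11 m = 1.414×10^12 m.
Flux at the orbit: S = L/(4πd²) = 4.00×10^25/(4π·(1.41×10^12)²) = 1.593 W m⁻².
With α = 0.27, T₁ = 47.58 K.
After:  T₂ = [1.593·0.777/(4σ)]^(1/4) = 48.33 K.
ΔT = T₂ − T₁ = 0.7481 K.

0.748 K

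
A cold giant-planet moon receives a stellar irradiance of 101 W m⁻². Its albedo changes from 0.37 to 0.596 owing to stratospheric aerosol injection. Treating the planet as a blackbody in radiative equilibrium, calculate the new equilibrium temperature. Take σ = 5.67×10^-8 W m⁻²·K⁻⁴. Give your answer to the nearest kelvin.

116 K

With the new albedo, S(1−α₂)/4 = 10.20 W m⁻², so T₂ = 115.8 K.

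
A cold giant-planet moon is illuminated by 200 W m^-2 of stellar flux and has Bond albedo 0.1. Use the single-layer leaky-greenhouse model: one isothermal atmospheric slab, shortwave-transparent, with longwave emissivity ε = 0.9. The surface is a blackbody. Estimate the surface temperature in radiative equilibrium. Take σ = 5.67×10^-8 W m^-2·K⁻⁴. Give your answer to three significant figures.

The planet radiates to space at T_e = [S(1−α)/(4σ)]^(1/4) = 167.8 K.
Surface balance with a leaky layer gives σT_s⁴ = σT_e⁴·2/(2−ε), so T_s = T_e·[2/(2−0.9)]^(1/4) = 194.9 K.

195 kelvin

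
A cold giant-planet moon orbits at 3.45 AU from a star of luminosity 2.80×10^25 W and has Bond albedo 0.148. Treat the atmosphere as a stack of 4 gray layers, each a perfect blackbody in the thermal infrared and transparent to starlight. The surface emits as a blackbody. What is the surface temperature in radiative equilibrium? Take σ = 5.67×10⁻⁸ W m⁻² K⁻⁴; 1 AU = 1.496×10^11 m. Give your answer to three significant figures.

112 K

d = 3.45 × 1.496×10^11 m = 5.161×10^11 m.
Flux at the orbit: S = L/(4πd²) = 2.80×10^25/(4π·(5.16×10^11)²) = 8.365 W m⁻².
The effective emission temperature is T_e = [S(1−α)/(4σ)]^¼ = 74.87 K.
For an N-layer opaque stack, T_s⁴ = (N+1)T_e⁴, hence T_s = (5)^(1/4)×74.87 K = 112.0 K.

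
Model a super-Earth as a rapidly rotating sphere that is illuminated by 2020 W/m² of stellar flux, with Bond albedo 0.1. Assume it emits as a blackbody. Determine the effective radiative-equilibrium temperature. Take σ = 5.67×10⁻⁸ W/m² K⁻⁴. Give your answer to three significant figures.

299 K

Averaging over the sphere, the absorbed flux is S(1−α)/4 = 454.5 W/m².
Balancing against σT⁴: T = (454.5/5.67×10⁻⁸)^(1/4) = 299.2 K.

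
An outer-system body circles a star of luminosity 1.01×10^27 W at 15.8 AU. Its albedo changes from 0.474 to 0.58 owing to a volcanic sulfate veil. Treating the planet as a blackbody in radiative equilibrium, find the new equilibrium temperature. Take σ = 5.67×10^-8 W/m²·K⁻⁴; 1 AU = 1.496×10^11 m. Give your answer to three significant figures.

d = 15.8 × 1.496×10^11 m = 2.364×10^12 m.
Spreading L over a sphere of radius d: S = 1.01×10^27/(4π·2.36×10^12²) = 14.39 W/m².
With the new albedo, S(1−α₂)/4 = 1.511 W/m², so T₂ = 71.84 K.

71.8 K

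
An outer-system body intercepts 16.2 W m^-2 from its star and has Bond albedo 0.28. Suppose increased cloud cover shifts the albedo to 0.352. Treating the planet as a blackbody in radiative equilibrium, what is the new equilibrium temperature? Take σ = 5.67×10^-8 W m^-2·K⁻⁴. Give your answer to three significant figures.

T₂ = [S(1−α₂)/(4σ)]^(1/4) = [16.20·0.648/(4σ)]^(1/4) = 82.48 K.

82.5 kelvin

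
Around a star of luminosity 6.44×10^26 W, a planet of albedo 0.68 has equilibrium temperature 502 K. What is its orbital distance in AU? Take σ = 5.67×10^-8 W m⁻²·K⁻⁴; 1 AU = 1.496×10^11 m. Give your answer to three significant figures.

Required flux: S = 4σT⁴/(1−α) = 45010 W m⁻².
Then d = [L/(4πS)]^(1/2) = 3.374×10^10 m, i.e. 0.2256 AU.

0.226 AU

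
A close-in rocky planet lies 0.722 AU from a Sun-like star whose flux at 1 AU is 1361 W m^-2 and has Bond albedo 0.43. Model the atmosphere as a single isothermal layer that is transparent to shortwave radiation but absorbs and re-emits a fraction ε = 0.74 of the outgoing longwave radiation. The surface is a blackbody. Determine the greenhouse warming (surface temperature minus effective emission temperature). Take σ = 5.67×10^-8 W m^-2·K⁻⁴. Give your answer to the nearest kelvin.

Irradiance scales as 1/d², so S = 1361 W m^-2 × (1/0.722)² = 2611 W m^-2.
At the top of the atmosphere, σT_e⁴ = S(1−α)/4 = 372.0 W m^-2, giving T_e = 284.6 K.
The surface balance (absorbed SW + ε·downward IR = σT_s⁴) with T_a⁴ = T_s⁴/2 reduces to T_s = T_e·[2/(2−ε)]^¼ = 319.5 K.
The atmosphere warms the surface by 34.85 K.

35 kelvin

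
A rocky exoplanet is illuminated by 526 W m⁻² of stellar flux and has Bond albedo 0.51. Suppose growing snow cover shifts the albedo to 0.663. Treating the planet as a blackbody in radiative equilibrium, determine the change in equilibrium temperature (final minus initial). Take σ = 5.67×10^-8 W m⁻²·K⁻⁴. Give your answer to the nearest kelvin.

-16 K

With α = 0.51, T₁ = 183.6 K.
Final:   T₂ = [S(1−0.663)/(4σ)]^(1/4) = 167.2 K.
ΔT = T₂ − T₁ = -16.40 K.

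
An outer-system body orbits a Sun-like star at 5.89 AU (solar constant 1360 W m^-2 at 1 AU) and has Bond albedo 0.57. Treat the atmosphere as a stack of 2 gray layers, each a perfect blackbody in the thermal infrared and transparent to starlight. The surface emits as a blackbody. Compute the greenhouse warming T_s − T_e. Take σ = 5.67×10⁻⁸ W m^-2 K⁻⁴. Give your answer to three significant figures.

Irradiance scales as 1/d², so S = 1360 W m^-2 × (1/5.89)² = 39.20 W m^-2.
The effective emission temperature is T_e = [S(1−α)/(4σ)]^¼ = 92.85 K.
T_s = (N+1)^(1/4)·T_e = 122.2 K.
So the greenhouse effect raises the surface by 122.2 − 92.85 = 29.35 K.

29.3 K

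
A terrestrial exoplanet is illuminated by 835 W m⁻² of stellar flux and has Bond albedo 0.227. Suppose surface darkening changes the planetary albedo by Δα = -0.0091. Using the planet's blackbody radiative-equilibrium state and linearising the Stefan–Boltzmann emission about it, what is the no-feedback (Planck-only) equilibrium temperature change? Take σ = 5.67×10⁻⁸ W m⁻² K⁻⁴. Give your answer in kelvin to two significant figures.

Reference equilibrium: T_e = [S(1−α)/(4σ)]^(1/4) = 231.0 K.
TOA radiative forcing: ΔF = −S·Δα/4 = −835.0·(-0.0091)/4 = 1.900 W m⁻².
Linearising σT⁴ gives d(σT⁴)/dT = 4σT_e³ = 2.795 W m⁻² per K.
Hence the no-feedback warming is ΔF/(4σT_e³) = 0.680 K.

0.68 K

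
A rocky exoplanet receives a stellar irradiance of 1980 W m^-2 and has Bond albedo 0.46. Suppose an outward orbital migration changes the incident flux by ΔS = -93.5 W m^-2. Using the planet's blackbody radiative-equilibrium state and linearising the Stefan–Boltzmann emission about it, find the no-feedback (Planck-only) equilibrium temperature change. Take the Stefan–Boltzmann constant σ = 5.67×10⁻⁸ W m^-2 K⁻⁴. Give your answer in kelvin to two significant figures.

Reference equilibrium: T_e = [S(1−α)/(4σ)]^(1/4) = 262.0 K.
TOA radiative forcing: ΔF = (1−α)ΔS/4 = 0.54·(-93.5)/4 = -12.62 W m^-2.
Planck response: λ_P = 4σT_e³ = 4·5.67×10⁻⁸·(262.0)³ = 4.080 W m^-2/K.
So ΔT₀ = -12.62/4.080 = -3.09 K.

-3.1 K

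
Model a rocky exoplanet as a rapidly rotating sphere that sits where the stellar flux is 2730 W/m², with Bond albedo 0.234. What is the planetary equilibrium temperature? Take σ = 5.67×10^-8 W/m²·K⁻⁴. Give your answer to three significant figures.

310 K

Absorbed flux (global mean): S(1−α)/4 = 2730·0.766/4 = 522.8 W/m².
Set σT⁴ = 522.8 → T = (522.8/σ)^(1/4) = 309.9 K.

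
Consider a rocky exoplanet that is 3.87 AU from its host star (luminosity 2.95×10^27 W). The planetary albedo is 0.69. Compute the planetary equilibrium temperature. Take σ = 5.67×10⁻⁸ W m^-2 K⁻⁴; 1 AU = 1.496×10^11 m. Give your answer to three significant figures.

d = 3.87 × 1.496×10^11 m = 5.790×10^11 m.
S = L/(4πd²) = 700.4 W m^-2.
Absorbed flux (global mean): S(1−α)/4 = 700.4·0.31/4 = 54.28 W m^-2.
In equilibrium σT⁴ equals this, so T = 175.9 K.

176 K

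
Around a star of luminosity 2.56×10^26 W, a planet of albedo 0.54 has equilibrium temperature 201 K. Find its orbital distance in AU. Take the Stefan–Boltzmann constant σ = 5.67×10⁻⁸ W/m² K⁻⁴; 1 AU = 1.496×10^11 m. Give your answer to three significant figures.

1.06 AU

Required flux: S = 4σT⁴/(1−α) = 804.8 W/m².
S = L/(4πd²) → d = √(L/4πS) = √(2.56×10^26/(4π·804.8)) = 1.591×10^11 m = 1.064 AU.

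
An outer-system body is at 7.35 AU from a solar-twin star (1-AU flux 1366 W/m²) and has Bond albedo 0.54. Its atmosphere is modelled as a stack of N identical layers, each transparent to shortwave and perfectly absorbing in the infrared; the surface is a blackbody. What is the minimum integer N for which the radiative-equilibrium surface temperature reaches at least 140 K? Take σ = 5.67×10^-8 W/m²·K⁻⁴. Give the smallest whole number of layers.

By the inverse-square law, S = 1366/7.35² = 25.29 W/m².
OLR = S(1−α)/4 = 2.908 W/m²; the top layer radiates at T_e = 84.62 K.
Since T_s⁴ = (N+1)T_e⁴, we need N ≥ (T_s/T_e)⁴ − 1 = 6.491.
Rounding up, N = 7.

7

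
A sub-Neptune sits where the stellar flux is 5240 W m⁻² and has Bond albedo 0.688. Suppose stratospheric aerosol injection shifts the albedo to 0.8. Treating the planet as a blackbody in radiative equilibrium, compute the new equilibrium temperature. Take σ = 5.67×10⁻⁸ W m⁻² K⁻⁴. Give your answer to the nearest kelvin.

With the new albedo, S(1−α₂)/4 = 262.0 W m⁻², so T₂ = 260.7 K.

261 kelvin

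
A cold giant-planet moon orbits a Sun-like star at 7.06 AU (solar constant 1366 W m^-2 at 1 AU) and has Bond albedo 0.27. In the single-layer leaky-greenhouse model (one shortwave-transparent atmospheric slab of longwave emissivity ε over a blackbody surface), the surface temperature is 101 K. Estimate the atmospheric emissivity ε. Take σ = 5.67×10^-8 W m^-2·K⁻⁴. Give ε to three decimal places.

Irradiance scales as 1/d², so S = 1366 W m^-2 × (1/7.06)² = 27.41 W m^-2.
First, T_e = [27.41·(1−0.27)/(4σ)]^(1/4) = 96.91 K.
Since (2−ε)/2 = (T_e/T_s)⁴ = 0.8477, ε = 0.3046.

0.305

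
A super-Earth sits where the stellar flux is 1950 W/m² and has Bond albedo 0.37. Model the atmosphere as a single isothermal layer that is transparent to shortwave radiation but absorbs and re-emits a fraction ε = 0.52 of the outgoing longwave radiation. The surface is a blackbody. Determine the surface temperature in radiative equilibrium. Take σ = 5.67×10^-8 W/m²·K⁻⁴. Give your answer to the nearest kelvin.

292 K

Effective emission temperature (TOA balance): σT_e⁴ = S(1−α)/4 = 307.1 W/m² → T_e = 271.3 K.
The surface balance (absorbed SW + ε·downward IR = σT_s⁴) with T_a⁴ = T_s⁴/2 reduces to T_s = T_e·[2/(2−ε)]^¼ = 292.5 K.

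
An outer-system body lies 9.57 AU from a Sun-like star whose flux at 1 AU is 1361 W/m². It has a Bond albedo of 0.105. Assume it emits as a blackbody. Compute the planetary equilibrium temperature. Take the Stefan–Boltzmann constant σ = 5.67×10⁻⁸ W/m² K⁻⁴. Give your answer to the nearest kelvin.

Flux at the orbit: S = 1361/(9.57)² = 14.86 W/m².
Averaging over the sphere, the absorbed flux is S(1−α)/4 = 3.325 W/m².
Balancing against σT⁴: T = (3.325/5.67×10⁻⁸)^(1/4) = 87.51 K.

88 K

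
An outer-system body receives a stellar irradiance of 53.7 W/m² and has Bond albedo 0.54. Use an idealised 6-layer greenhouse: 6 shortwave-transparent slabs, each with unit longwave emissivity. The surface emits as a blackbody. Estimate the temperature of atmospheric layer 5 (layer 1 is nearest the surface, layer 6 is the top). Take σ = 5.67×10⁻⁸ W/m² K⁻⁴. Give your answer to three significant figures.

121 kelvin

OLR = S(1−α)/4 = 6.175 W/m²; the top layer radiates at T_e = 102.2 K.
Each opaque layer satisfies 2T_j⁴ = T_{j−1}⁴ + T_{j+1}⁴, giving T_k⁴ = (N+1−k)T_e⁴.
With k = 5: T_5 = (6+1−5)^¼·102.2 K = 121.5 K.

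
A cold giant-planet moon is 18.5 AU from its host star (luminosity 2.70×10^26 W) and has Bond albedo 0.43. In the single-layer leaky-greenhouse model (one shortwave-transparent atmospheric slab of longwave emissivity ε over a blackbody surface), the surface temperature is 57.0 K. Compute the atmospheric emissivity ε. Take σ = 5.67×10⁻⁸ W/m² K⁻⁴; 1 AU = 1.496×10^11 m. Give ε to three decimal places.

0.664

d = 18.5 × 1.496×10^11 m = 2.768×10^12 m.
S = L/(4πd²) = 2.805 W/m².
First, T_e = [2.805·(1−0.43)/(4σ)]^(1/4) = 51.53 K.
T_s⁴ = T_e⁴·2/(2−ε) → ε = 2 − 2(T_e/T_s)⁴ = 2 − 2·(51.53/57.0)⁴ = 0.6643.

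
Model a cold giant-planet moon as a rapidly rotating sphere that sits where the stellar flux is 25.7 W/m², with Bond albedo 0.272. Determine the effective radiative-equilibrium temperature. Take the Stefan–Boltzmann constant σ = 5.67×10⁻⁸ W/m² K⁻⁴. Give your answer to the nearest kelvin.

The planet absorbs (1−α)S over its disc πR² and re-emits over 4πR², so the mean absorbed flux is (1−0.272)·25.70/4 = 4.677 W/m².
Balancing against σT⁴: T = (4.677/5.67×10⁻⁸)^(1/4) = 95.30 K.

95 K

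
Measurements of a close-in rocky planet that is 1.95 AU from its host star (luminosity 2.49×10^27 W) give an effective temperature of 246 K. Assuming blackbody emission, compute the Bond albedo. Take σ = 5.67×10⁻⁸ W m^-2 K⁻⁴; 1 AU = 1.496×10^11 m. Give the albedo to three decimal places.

0.643

Orbital distance: d = 1.95 AU = 2.917×10^11 m.
Spreading L over a sphere of radius d: S = 2.49×10^27/(4π·2.92×10^11²) = 2328 W m^-2.
Energy balance: S(1−α)/4 = σT⁴, so 1−α = 4σT⁴/S.
4σT⁴ = 4·5.67×10⁻⁸·(246)⁴ = 830.6 W m^-2.
Hence α = 1 − 830.6/2328 = 0.6433.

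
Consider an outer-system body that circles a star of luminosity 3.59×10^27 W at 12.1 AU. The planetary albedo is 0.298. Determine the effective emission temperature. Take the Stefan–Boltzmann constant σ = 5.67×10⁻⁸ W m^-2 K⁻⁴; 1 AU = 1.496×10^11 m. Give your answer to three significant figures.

128 K

d = 12.1 × 1.496×10^11 m = 1.810×10^12 m.
S = L/(4πd²) = 87.19 W m^-2.
The planet absorbs (1−α)S over its disc πR² and re-emits over 4πR², so the mean absorbed flux is (1−0.298)·87.19/4 = 15.30 W m^-2.
Set σT⁴ = 15.30 → T = (15.30/σ)^(1/4) = 128.2 K.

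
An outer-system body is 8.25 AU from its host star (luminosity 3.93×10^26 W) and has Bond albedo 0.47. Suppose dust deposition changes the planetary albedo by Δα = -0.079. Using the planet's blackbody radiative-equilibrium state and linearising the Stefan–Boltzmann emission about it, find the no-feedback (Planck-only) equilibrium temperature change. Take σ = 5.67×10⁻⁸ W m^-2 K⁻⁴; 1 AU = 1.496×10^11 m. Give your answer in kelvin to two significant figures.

d = 8.25 × 1.496×10^11 m = 1.234×10^12 m.
Flux at the orbit: S = L/(4πd²) = 3.93×10^26/(4π·(1.23×10^12)²) = 20.53 W m^-2.
The baseline emission temperature is T_e = 83.23 K.
ΔF = −(S/4)Δα = −(20.53/4)×(-0.079) = 0.4055 W m^-2.
The Planck feedback parameter is 4σT_e³ = 0.1307 W m^-2/K.
So ΔT₀ = 0.4055/0.1307 = 3.10 K.

3.1 kelvin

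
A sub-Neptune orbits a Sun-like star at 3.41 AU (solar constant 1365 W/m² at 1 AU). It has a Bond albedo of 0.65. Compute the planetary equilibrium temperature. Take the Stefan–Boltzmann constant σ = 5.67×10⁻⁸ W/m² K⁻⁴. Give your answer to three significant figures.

By the inverse-square law, S = 1365/3.41² = 117.4 W/m².
Absorbed flux (global mean): S(1−α)/4 = 117.4·0.35/4 = 10.27 W/m².
In equilibrium σT⁴ equals this, so T = 116.0 K.

116 K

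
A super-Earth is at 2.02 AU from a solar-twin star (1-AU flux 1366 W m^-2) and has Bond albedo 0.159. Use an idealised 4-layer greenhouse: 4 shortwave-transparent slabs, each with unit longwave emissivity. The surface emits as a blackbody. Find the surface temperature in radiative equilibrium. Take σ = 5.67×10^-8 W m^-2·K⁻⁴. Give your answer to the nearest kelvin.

281 K

By the inverse-square law, S = 1366/2.02² = 334.8 W m^-2.
Top-of-atmosphere balance: σT_e⁴ = S(1−α)/4 = 70.39 W m^-2 → T_e = 187.7 K.
For an N-layer opaque stack, T_s⁴ = (N+1)T_e⁴, hence T_s = (5)^(1/4)×187.7 K = 280.7 K.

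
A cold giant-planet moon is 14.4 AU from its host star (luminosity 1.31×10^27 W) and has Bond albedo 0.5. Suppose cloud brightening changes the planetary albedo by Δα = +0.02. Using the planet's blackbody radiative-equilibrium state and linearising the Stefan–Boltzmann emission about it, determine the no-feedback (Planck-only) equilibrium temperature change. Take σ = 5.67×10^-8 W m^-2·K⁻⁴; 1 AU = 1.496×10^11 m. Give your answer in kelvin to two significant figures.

-0.84 K

Orbital distance: d = 14.4 AU = 2.154×10^12 m.
S = L/(4πd²) = 22.46 W m^-2.
The baseline emission temperature is T_e = 83.89 K.
The change in absorbed flux is Δ[S(1−α)/4] = −SΔα/4 = -0.1123 W m^-2.
Linearising σT⁴ gives d(σT⁴)/dT = 4σT_e³ = 0.1339 W m^-2 per K.
So ΔT₀ = -0.1123/0.1339 = -0.839 K.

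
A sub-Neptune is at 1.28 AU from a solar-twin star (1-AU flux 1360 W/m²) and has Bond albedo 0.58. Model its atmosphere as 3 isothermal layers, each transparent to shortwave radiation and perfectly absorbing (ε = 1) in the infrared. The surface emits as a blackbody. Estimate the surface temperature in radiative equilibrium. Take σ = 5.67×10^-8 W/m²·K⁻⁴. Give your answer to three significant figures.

Flux at the orbit: S = 1360/(1.28)² = 830.1 W/m².
Top-of-atmosphere balance: σT_e⁴ = S(1−α)/4 = 87.16 W/m² → T_e = 198.0 K.
With N = 3 opaque layers, T_s = (N+1)^(1/4)·T_e = 4^(1/4)·198.0 = 280.0 K.

280 K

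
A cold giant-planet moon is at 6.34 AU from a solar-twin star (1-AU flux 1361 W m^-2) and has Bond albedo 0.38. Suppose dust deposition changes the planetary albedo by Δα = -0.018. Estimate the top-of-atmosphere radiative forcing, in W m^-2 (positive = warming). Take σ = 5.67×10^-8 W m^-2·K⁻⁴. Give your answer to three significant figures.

Irradiance scales as 1/d², so S = 1361 W m^-2 × (1/6.34)² = 33.86 W m^-2.
The change in absorbed flux is Δ[S(1−α)/4] = −SΔα/4 = 0.1524 W m^-2.

0.152 W m^-2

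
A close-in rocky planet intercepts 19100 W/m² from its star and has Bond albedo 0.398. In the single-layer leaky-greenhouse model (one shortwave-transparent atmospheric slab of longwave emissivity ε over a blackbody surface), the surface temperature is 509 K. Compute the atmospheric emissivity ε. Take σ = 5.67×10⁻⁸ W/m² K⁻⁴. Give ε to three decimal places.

TOA balance gives T_e = 474.5 K.
Since (2−ε)/2 = (T_e/T_s)⁴ = 0.7553, ε = 0.4894.

0.489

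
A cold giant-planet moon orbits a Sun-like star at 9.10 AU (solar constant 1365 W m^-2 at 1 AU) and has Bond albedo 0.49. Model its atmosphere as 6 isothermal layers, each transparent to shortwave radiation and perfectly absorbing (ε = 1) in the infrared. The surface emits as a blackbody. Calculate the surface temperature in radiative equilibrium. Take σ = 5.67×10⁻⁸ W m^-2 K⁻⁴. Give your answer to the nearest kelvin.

Flux at the orbit: S = 1365/(9.10)² = 16.48 W m^-2.
OLR = S(1−α)/4 = 2.102 W m^-2; the top layer radiates at T_e = 78.03 K.
For an N-layer opaque stack, T_s⁴ = (N+1)T_e⁴, hence T_s = (7)^(1/4)×78.03 K = 126.9 K.

127 kelvin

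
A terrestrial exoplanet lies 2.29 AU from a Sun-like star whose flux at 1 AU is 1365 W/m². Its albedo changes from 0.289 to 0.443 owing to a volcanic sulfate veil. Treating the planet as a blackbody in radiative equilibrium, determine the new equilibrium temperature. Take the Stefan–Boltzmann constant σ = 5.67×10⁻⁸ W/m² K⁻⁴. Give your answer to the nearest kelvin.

By the inverse-square law, S = 1365/2.29² = 260.3 W/m².
With the new albedo, S(1−α₂)/4 = 36.25 W/m², so T₂ = 159.0 K.

159 kelvin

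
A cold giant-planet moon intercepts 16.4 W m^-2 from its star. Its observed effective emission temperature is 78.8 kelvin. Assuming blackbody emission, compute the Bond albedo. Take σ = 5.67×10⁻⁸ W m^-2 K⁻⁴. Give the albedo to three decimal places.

Energy balance: S(1−α)/4 = σT⁴, so 1−α = 4σT⁴/S.
4σT⁴ = 4·5.67×10⁻⁸·(78.8)⁴ = 8.745 W m^-2.
1−α = 8.745/16.40 = 0.5332, so α = 0.4668.

0.467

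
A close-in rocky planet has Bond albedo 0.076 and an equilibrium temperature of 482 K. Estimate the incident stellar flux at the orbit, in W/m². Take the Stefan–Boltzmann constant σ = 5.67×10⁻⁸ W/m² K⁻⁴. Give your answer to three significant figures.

From S(1−α)/4 = σT⁴: S = 4σT⁴/(1−α).
The emitted flux is σT⁴ = 3060 W/m².
S = 4·3060/0.924 = 13250 W/m².

13200 W/m²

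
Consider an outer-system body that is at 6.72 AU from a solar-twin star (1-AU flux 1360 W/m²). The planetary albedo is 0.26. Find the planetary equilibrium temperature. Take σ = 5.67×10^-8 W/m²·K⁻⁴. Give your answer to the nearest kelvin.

100 K

Flux at the orbit: S = 1360/(6.72)² = 30.12 W/m².
Absorbed flux (global mean): S(1−α)/4 = 30.12·0.74/4 = 5.571 W/m².
Balancing against σT⁴: T = (5.571/5.67×10⁻⁸)^(1/4) = 99.56 K.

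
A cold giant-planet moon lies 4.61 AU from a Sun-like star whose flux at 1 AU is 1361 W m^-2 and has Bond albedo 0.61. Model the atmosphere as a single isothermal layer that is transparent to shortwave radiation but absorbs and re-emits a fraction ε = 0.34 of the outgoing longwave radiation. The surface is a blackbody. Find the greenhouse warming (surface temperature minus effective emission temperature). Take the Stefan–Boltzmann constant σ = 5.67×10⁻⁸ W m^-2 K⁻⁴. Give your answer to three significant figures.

4.88 K

By the inverse-square law, S = 1361/4.61² = 64.04 W m^-2.
Effective emission temperature (TOA balance): σT_e⁴ = S(1−α)/4 = 6.244 W m^-2 → T_e = 102.4 K.
For a single slab of emissivity ε, T_s⁴ = 2T_e⁴/(2−ε); thus T_s = 102.4·(1.205)^(1/4) = 107.3 K.
The atmosphere warms the surface by 4.885 K.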